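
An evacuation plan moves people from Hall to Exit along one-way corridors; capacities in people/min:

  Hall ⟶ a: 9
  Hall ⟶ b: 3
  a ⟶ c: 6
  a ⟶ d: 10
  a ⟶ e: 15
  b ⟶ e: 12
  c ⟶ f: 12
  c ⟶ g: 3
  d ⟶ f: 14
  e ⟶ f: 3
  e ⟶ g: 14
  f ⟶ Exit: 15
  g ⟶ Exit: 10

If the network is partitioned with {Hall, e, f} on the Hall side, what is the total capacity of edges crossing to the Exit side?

Edges leaving {Hall, e, f}: Hall→a (9), Hall→b (3), e→g (14), f→Exit (15).
Cut capacity = 9 + 3 + 14 + 15 = 41.

41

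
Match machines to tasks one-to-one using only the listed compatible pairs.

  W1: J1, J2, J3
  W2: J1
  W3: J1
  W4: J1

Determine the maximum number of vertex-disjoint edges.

2

Unit-capacity flow: source→left, listed edges, right→sink; max matching = max flow.
Augmenting path W1→J1 (+1); matched 1.
Augmenting path W2→J1→W1→J2 (+1); matched 2.
No augmenting path remains; maximum matching = 2.
König certificate: {W1, J1} is a vertex cover of size 2 (every listed pair touches it), so no matching can be larger.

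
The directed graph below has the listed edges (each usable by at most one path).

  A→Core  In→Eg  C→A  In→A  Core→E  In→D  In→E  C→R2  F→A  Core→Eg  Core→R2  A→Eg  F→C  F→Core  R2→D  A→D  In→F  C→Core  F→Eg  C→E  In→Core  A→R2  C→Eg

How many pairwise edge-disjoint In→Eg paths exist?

Assign every edge capacity 1; by Menger, the answer equals the max flow.
Path In→Eg (+1); total 1.
Path In→F→Eg (+1); total 2.
Path In→A→Eg (+1); total 3.
Path In→Core→Eg (+1); total 4.
No residual In→Eg path; max flow = 4.
Certifying cut of size 4: {In→A, In→Core, In→Eg, In→F}.

4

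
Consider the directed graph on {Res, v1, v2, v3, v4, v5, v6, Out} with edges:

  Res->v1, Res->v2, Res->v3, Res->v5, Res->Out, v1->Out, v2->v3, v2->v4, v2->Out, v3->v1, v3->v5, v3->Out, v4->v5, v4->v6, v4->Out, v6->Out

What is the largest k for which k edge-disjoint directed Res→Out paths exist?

4

Assign every edge capacity 1; by Menger, the answer equals the max flow.
Path Res→Out (+1); total 1.
Path Res→v1→Out (+1); total 2.
Path Res→v2→Out (+1); total 3.
Path Res→v3→Out (+1); total 4.
No residual Res→Out path; max flow = 4.
Certifying cut of size 4: {Res→Out, Res→v1, Res→v2, Res→v3}.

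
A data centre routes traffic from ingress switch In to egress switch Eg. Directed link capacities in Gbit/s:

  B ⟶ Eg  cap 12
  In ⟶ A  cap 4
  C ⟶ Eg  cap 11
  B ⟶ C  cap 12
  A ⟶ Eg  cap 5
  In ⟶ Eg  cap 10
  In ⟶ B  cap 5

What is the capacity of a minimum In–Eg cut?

Augment In→Eg: bottleneck 10, flow now 10.
Augment In→A→Eg: bottleneck 4, flow now 14.
Augment In→B→Eg: bottleneck 5, flow now 19.
No augmenting path remains; maximum flow = 19.
By max-flow min-cut, the minimum cut capacity equals the max flow.
In the residual graph, reachable from In: {In}.
Min-cut edges: In→A (4), In→B (5), In→Eg (10); capacity 4 + 5 + 10 = 19.

19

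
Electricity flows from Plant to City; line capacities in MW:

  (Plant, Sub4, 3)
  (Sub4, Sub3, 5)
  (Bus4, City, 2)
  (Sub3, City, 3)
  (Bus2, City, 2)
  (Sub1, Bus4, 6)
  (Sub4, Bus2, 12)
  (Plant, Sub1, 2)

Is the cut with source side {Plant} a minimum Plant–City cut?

Yes — it is a minimum cut (capacity 5).

Given cut capacity: 2 + 3 = 5.
Augment Plant→Sub1→Bus4→City: bottleneck 2, flow now 2.
Augment Plant→Sub4→Bus2→City: bottleneck 2, flow now 4.
Augment Plant→Sub4→Sub3→City: bottleneck 1, flow now 5.
No augmenting path remains; maximum flow = 5.
Cut capacity 5 equals the max flow, so it is a minimum cut.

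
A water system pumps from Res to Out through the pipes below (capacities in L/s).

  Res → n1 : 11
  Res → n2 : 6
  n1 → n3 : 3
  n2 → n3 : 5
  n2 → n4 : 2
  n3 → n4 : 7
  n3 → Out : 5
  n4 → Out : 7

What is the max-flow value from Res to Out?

Augment Res→n1→n3→Out: bottleneck 3, flow now 3.
Augment Res→n2→n3→Out: bottleneck 2, flow now 5.
Augment Res→n2→n4→Out: bottleneck 2, flow now 7.
Augment Res→n2→n3→n4→Out: bottleneck 2, flow now 9.
No augmenting path remains; maximum flow = 9.
In the residual graph, reachable from Res: {Res, n1}.
Min-cut edges: Res→n2 (6), n1→n3 (3); capacity 6 + 3 = 9.
This cut is saturated, so no flow can exceed 9.

9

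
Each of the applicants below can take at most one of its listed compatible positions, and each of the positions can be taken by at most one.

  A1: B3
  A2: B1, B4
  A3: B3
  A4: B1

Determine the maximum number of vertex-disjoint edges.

Unit-capacity flow: source→left, listed edges, right→sink; max matching = max flow.
Augmenting path A1→B3 (+1); matched 1.
Augmenting path A2→B1 (+1); matched 2.
Augmenting path A4→B1→A2→B4 (+1); matched 3.
No augmenting path remains; maximum matching = 3.
König certificate: {A2, A4, B3} is a vertex cover of size 3 (every listed pair touches it), so no matching can be larger.

3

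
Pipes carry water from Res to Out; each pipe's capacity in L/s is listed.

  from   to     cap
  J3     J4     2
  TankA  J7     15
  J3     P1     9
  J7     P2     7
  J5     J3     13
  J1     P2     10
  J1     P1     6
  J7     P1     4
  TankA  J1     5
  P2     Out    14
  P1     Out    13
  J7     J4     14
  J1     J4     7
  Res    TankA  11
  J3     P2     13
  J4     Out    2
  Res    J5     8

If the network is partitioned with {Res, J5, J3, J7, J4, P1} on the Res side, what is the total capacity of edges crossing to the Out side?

Edges leaving {Res, J5, J3, J7, J4, P1}: Res→TankA (11), J3→P2 (13), J7→P2 (7), J4→Out (2), P1→Out (13).
Cut capacity = 11 + 13 + 7 + 2 + 13 = 46.

46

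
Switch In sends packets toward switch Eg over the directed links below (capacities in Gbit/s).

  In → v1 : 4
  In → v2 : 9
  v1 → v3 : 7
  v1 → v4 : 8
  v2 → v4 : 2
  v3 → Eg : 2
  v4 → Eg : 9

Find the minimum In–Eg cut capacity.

6

Augment In→v1→v3→Eg: bottleneck 2, flow now 2.
Augment In→v1→v4→Eg: bottleneck 2, flow now 4.
Augment In→v2→v4→Eg: bottleneck 2, flow now 6.
No augmenting path remains; maximum flow = 6.
By max-flow min-cut, the minimum cut capacity equals the max flow.
In the residual graph, reachable from In: {In, v2}.
Min-cut edges: In→v1 (4), v2→v4 (2); capacity 4 + 2 = 6.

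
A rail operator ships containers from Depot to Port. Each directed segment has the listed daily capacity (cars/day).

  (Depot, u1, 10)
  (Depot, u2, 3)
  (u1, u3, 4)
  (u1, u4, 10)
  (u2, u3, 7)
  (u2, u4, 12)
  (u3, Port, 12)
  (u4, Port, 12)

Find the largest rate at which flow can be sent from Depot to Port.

Augment Depot→u1→u3→Port: bottleneck 4, flow now 4.
Augment Depot→u1→u4→Port: bottleneck 6, flow now 10.
Augment Depot→u2→u3→Port: bottleneck 3, flow now 13.
No augmenting path remains; maximum flow = 13.
In the residual graph, reachable from Depot: {Depot}.
Min-cut edges: Depot→u1 (10), Depot→u2 (3); capacity 10 + 3 = 13.
This cut is saturated, so no flow can exceed 13.

13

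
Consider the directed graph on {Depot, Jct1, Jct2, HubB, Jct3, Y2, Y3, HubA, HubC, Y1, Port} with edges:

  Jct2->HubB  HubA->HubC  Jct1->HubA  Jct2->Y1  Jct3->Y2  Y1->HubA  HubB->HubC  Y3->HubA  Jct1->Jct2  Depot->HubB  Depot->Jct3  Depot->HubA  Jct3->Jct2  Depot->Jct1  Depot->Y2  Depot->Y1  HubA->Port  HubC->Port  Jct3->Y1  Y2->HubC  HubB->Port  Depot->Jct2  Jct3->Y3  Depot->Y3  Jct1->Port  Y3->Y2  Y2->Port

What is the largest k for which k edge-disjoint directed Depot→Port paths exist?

5

Assign every edge capacity 1; by Menger, the answer equals the max flow.
Path Depot→Jct1→Port (+1); total 1.
Path Depot→HubB→Port (+1); total 2.
Path Depot→Y2→Port (+1); total 3.
Path Depot→HubA→Port (+1); total 4.
Path Depot→Jct2→HubB→HubC→Port (+1); total 5.
No residual Depot→Port path; max flow = 5.
Certifying cut of size 5: {Depot→Jct1, HubA→Port, HubB→Port, HubC→Port, Y2→Port}.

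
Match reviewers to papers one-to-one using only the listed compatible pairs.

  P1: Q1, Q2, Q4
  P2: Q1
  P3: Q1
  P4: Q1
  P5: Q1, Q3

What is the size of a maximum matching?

Unit-capacity flow: source→left, listed edges, right→sink; max matching = max flow.
Augmenting path P1→Q1 (+1); matched 1.
Augmenting path P5→Q3 (+1); matched 2.
Augmenting path P2→Q1→P1→Q2 (+1); matched 3.
No augmenting path remains; maximum matching = 3.
König certificate: {P1, P5, Q1} is a vertex cover of size 3 (every listed pair touches it), so no matching can be larger.

3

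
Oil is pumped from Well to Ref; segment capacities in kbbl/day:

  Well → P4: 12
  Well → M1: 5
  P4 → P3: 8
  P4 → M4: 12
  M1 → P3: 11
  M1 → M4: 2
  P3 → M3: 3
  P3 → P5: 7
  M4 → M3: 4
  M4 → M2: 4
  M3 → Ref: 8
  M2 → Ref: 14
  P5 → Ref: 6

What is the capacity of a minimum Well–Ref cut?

17

Augment Well→P4→P3→M3→Ref: bottleneck 3, flow now 3.
Augment Well→P4→P3→P5→Ref: bottleneck 5, flow now 8.
Augment Well→P4→M4→M3→Ref: bottleneck 4, flow now 12.
Augment Well→M1→P3→P5→Ref: bottleneck 1, flow now 13.
Augment Well→M1→M4→M2→Ref: bottleneck 2, flow now 15.
Augment Well→M1→P3→P4→M4→M2→Ref: bottleneck 2, flow now 17. (uses reverse residual edge)
No augmenting path remains; maximum flow = 17.
By max-flow min-cut, the minimum cut capacity equals the max flow.
In the residual graph, reachable from Well: {Well}.
Min-cut edges: Well→P4 (12), Well→M1 (5); capacity 12 + 5 = 17.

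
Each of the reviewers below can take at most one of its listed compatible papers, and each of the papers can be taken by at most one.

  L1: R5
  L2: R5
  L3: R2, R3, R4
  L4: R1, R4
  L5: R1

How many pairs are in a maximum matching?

Unit-capacity flow: source→left, listed edges, right→sink; max matching = max flow.
Augmenting path L1→R5 (+1); matched 1.
Augmenting path L3→R2 (+1); matched 2.
Augmenting path L4→R1 (+1); matched 3.
Augmenting path L5→R1→L4→R4 (+1); matched 4.
No augmenting path remains; maximum matching = 4.
König certificate: {L3, L4, L5, R5} is a vertex cover of size 4 (every listed pair touches it), so no matching can be larger.

4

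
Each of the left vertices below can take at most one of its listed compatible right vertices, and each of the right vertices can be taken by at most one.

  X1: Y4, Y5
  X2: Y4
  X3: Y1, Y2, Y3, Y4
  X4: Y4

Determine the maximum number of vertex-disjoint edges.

3

Unit-capacity flow: source→left, listed edges, right→sink; max matching = max flow.
Augmenting path X1→Y4 (+1); matched 1.
Augmenting path X3→Y1 (+1); matched 2.
Augmenting path X2→Y4→X1→Y5 (+1); matched 3.
No augmenting path remains; maximum matching = 3.
König certificate: {X1, X3, Y4} is a vertex cover of size 3 (every listed pair touches it), so no matching can be larger.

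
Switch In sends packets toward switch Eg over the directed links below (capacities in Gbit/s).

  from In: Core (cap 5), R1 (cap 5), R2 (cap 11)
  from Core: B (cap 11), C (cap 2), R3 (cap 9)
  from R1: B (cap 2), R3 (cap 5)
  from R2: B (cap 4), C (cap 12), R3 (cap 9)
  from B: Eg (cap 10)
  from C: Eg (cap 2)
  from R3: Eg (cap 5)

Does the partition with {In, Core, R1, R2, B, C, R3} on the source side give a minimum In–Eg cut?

Yes — it is a minimum cut (capacity 17).

Given cut capacity: 10 + 2 + 5 = 17.
Augment In→Core→B→Eg: bottleneck 5, flow now 5.
Augment In→R1→B→Eg: bottleneck 2, flow now 7.
Augment In→R1→R3→Eg: bottleneck 3, flow now 10.
Augment In→R2→B→Eg: bottleneck 3, flow now 13.
Augment In→R2→C→Eg: bottleneck 2, flow now 15.
Augment In→R2→R3→Eg: bottleneck 2, flow now 17.
No augmenting path remains; maximum flow = 17.
Cut capacity 17 equals the max flow, so it is a minimum cut.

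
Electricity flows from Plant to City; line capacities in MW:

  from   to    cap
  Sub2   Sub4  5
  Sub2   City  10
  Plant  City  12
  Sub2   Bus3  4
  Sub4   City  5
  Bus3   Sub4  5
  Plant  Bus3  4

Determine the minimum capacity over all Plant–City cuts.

16

Augment Plant→City: bottleneck 12, flow now 12.
Augment Plant→Bus3→Sub4→City: bottleneck 4, flow now 16.
No augmenting path remains; maximum flow = 16.
By max-flow min-cut, the minimum cut capacity equals the max flow.
In the residual graph, reachable from Plant: {Plant}.
Min-cut edges: Plant→Bus3 (4), Plant→City (12); capacity 4 + 12 = 16.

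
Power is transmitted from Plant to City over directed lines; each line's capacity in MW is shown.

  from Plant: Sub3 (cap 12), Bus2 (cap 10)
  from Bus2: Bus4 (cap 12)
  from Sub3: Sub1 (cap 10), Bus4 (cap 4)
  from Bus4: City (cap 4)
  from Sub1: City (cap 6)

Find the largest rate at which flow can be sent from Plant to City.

Augment Plant→Bus2→Bus4→City: bottleneck 4, flow now 4.
Augment Plant→Sub3→Sub1→City: bottleneck 6, flow now 10.
No augmenting path remains; maximum flow = 10.
In the residual graph, reachable from Plant: {Plant, Bus2, Sub3, Bus4, Sub1}.
Min-cut edges: Bus4→City (4), Sub1→City (6); capacity 4 + 6 = 10.
This cut is saturated, so no flow can exceed 10.

10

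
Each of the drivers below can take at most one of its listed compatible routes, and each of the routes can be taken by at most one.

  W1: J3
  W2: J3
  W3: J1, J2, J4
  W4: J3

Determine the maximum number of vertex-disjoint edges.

Unit-capacity flow: source→left, listed edges, right→sink; max matching = max flow.
Augmenting path W1→J3 (+1); matched 1.
Augmenting path W3→J1 (+1); matched 2.
No augmenting path remains; maximum matching = 2.
König certificate: {W3, J3} is a vertex cover of size 2 (every listed pair touches it), so no matching can be larger.

2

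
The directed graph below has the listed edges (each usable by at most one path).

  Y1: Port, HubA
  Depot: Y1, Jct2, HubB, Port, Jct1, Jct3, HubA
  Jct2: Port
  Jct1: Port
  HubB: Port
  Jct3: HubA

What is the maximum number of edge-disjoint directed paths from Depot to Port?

Assign every edge capacity 1; by Menger, the answer equals the max flow.
Path Depot→Port (+1); total 1.
Path Depot→Y1→Port (+1); total 2.
Path Depot→Jct1→Port (+1); total 3.
Path Depot→HubB→Port (+1); total 4.
Path Depot→Jct2→Port (+1); total 5.
No residual Depot→Port path; max flow = 5.
Certifying cut of size 5: {Depot→HubB, Depot→Jct1, Depot→Jct2, Depot→Port, Depot→Y1}.

5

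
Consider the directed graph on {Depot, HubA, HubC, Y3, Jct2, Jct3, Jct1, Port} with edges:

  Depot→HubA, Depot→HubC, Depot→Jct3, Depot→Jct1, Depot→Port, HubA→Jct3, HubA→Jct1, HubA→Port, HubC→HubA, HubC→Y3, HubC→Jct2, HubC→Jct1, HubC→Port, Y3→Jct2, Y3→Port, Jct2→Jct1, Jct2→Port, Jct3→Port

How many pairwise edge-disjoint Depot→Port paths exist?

Assign every edge capacity 1; by Menger, the answer equals the max flow.
Path Depot→Port (+1); total 1.
Path Depot→HubA→Port (+1); total 2.
Path Depot→HubC→Port (+1); total 3.
Path Depot→Jct3→Port (+1); total 4.
No residual Depot→Port path; max flow = 4.
Certifying cut of size 4: {Depot→HubA, Depot→HubC, Depot→Jct3, Depot→Port}.

4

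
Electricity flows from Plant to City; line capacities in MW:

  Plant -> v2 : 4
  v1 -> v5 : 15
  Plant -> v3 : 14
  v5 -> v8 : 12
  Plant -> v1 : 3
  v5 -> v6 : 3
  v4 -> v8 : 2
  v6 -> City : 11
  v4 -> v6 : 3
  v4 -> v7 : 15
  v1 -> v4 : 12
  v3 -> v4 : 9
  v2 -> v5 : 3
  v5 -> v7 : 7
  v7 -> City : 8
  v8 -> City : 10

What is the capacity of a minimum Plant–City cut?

15

Augment Plant→v1→v4→v6→City: bottleneck 3, flow now 3.
Augment Plant→v2→v5→v6→City: bottleneck 3, flow now 6.
Augment Plant→v3→v4→v7→City: bottleneck 8, flow now 14.
Augment Plant→v3→v4→v8→City: bottleneck 1, flow now 15.
No augmenting path remains; maximum flow = 15.
By max-flow min-cut, the minimum cut capacity equals the max flow.
In the residual graph, reachable from Plant: {Plant, v2, v3}.
Min-cut edges: Plant→v1 (3), v2→v5 (3), v3→v4 (9); capacity 3 + 3 + 9 = 15.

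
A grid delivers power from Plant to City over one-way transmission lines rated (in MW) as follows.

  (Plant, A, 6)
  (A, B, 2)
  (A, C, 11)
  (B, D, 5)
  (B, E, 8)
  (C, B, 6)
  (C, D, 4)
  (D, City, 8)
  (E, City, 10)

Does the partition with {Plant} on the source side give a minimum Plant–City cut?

Yes — it is a minimum cut (capacity 6).

Given cut capacity: 6 = 6.
Augment Plant→A→B→D→City: bottleneck 2, flow now 2.
Augment Plant→A→C→D→City: bottleneck 4, flow now 6.
No augmenting path remains; maximum flow = 6.
Cut capacity 6 equals the max flow, so it is a minimum cut.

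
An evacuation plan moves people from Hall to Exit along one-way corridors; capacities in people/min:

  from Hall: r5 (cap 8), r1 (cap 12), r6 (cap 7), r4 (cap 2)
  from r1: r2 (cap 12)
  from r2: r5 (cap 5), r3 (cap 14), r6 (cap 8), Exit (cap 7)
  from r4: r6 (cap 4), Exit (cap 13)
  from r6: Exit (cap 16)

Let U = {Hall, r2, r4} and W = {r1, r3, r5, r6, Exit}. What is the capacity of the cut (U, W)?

Edges leaving {Hall, r2, r4}: Hall→r1 (12), Hall→r5 (8), Hall→r6 (7), r2→r3 (14), r2→r5 (5), r2→r6 (8), r2→Exit (7), r4→r6 (4), r4→Exit (13).
Cut capacity = 12 + 8 + 7 + 14 + 5 + 8 + 7 + 4 + 13 = 78.

78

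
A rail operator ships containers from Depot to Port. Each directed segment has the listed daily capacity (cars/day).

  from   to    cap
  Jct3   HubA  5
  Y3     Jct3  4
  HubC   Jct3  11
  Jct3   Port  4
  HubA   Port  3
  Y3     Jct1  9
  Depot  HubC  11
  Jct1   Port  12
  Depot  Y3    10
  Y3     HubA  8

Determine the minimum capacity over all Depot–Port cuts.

Augment Depot→HubC→Jct3→Port: bottleneck 4, flow now 4.
Augment Depot→Y3→Jct1→Port: bottleneck 9, flow now 13.
Augment Depot→Y3→HubA→Port: bottleneck 1, flow now 14.
Augment Depot→HubC→Jct3→HubA→Port: bottleneck 2, flow now 16.
No augmenting path remains; maximum flow = 16.
By max-flow min-cut, the minimum cut capacity equals the max flow.
In the residual graph, reachable from Depot: {Depot, HubC, Y3, Jct3, HubA}.
Min-cut edges: Y3→Jct1 (9), Jct3→Port (4), HubA→Port (3); capacity 9 + 4 + 3 = 16.

16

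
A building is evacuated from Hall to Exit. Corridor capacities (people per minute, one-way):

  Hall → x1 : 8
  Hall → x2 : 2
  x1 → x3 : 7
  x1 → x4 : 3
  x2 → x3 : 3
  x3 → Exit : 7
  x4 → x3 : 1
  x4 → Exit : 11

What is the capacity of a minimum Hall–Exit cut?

Augment Hall→x1→x3→Exit: bottleneck 7, flow now 7.
Augment Hall→x1→x4→Exit: bottleneck 1, flow now 8.
Augment Hall→x2→x3→x1→x4→Exit: bottleneck 2, flow now 10. (uses reverse residual edge)
No augmenting path remains; maximum flow = 10.
By max-flow min-cut, the minimum cut capacity equals the max flow.
In the residual graph, reachable from Hall: {Hall}.
Min-cut edges: Hall→x1 (8), Hall→x2 (2); capacity 8 + 2 = 10.

10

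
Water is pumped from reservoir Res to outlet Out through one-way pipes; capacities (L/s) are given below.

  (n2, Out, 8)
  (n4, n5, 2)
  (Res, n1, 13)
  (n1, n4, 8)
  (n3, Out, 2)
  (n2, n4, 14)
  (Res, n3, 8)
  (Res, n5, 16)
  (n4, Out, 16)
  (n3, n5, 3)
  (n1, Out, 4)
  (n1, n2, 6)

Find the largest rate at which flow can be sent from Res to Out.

Augment Res→n1→Out: bottleneck 4, flow now 4.
Augment Res→n3→Out: bottleneck 2, flow now 6.
Augment Res→n1→n2→Out: bottleneck 6, flow now 12.
Augment Res→n1→n4→Out: bottleneck 3, flow now 15.
No augmenting path remains; maximum flow = 15.
In the residual graph, reachable from Res: {Res, n3, n5}.
Min-cut edges: Res→n1 (13), n3→Out (2); capacity 13 + 2 = 15.
This cut is saturated, so no flow can exceed 15.

15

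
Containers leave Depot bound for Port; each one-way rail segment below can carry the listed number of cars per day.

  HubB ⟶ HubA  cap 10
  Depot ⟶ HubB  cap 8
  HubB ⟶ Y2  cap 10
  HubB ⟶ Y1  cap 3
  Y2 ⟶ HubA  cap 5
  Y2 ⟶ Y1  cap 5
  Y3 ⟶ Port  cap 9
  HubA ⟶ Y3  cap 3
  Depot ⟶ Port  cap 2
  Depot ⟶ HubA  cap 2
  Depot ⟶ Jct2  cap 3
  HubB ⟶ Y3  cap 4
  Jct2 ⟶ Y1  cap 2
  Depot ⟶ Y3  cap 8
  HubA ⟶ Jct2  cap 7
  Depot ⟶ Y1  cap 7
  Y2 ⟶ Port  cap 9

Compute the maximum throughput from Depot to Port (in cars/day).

19

Augment Depot→Port: bottleneck 2, flow now 2.
Augment Depot→Y3→Port: bottleneck 8, flow now 10.
Augment Depot→HubB→Y2→Port: bottleneck 8, flow now 18.
Augment Depot→HubA→Y3→Port: bottleneck 1, flow now 19.
No augmenting path remains; maximum flow = 19.
In the residual graph, reachable from Depot: {Depot, HubA, Jct2, Y1, Y3}.
Min-cut edges: Depot→HubB (8), Depot→Port (2), Y3→Port (9); capacity 8 + 2 + 9 = 19.
This cut is saturated, so no flow can exceed 19.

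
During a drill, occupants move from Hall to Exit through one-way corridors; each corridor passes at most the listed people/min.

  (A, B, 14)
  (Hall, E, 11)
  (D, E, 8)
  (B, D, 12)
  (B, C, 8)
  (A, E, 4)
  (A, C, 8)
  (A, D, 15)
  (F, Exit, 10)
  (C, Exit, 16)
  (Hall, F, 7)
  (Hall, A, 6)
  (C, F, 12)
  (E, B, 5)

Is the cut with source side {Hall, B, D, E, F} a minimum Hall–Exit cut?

No — its capacity is 24, but the minimum cut has capacity 18.

Given cut capacity: 6 + 8 + 10 = 24.
Augment Hall→F→Exit: bottleneck 7, flow now 7.
Augment Hall→A→C→Exit: bottleneck 6, flow now 13.
Augment Hall→E→B→C→Exit: bottleneck 5, flow now 18.
No augmenting path remains; maximum flow = 18.
In the residual graph, reachable from Hall: {Hall, E}.
Min-cut edges: Hall→A (6), Hall→F (7), E→B (5); capacity 6 + 7 + 5 = 18.
Cut capacity 24 exceeds the max flow 18, so it is not minimum.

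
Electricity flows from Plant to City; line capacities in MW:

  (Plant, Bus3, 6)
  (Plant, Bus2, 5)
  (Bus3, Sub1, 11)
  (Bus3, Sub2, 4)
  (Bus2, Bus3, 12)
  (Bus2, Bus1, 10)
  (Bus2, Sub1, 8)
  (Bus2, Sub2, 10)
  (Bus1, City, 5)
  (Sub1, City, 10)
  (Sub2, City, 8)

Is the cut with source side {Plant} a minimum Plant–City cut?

Yes — it is a minimum cut (capacity 11).

Given cut capacity: 6 + 5 = 11.
Augment Plant→Bus3→Sub1→City: bottleneck 6, flow now 6.
Augment Plant→Bus2→Bus1→City: bottleneck 5, flow now 11.
No augmenting path remains; maximum flow = 11.
Cut capacity 11 equals the max flow, so it is a minimum cut.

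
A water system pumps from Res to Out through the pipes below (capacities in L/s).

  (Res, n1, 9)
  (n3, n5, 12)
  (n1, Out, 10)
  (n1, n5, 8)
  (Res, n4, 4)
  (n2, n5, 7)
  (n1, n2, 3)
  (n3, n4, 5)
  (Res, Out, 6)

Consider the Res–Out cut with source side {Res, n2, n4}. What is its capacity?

Edges leaving {Res, n2, n4}: Res→n1 (9), Res→Out (6), n2→n5 (7).
Cut capacity = 9 + 6 + 7 = 22.

22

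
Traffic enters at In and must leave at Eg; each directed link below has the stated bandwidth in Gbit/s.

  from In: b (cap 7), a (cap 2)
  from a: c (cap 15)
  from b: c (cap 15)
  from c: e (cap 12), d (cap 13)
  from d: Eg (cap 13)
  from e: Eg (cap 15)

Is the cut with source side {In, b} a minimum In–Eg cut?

Given cut capacity: 2 + 15 = 17.
Augment In→a→c→d→Eg: bottleneck 2, flow now 2.
Augment In→b→c→d→Eg: bottleneck 7, flow now 9.
No augmenting path remains; maximum flow = 9.
In the residual graph, reachable from In: {In}.
Min-cut edges: In→a (2), In→b (7); capacity 2 + 7 = 9.
Cut capacity 17 exceeds the max flow 9, so it is not minimum.

No — its capacity is 17, but the minimum cut has capacity 9.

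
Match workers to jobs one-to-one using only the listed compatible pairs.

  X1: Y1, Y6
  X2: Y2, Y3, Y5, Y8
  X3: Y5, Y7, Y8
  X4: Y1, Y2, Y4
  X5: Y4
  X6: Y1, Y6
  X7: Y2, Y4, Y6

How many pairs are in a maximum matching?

Unit-capacity flow: source→left, listed edges, right→sink; max matching = max flow.
Augmenting path X1→Y1 (+1); matched 1.
Augmenting path X2→Y2 (+1); matched 2.
Augmenting path X3→Y5 (+1); matched 3.
Augmenting path X4→Y4 (+1); matched 4.
Augmenting path X6→Y6 (+1); matched 5.
Augmenting path X7→Y2→X2→Y3 (+1); matched 6.
No augmenting path remains; maximum matching = 6.
König certificate: {X2, X3, Y1, Y2, Y4, Y6} is a vertex cover of size 6 (every listed pair touches it), so no matching can be larger.

6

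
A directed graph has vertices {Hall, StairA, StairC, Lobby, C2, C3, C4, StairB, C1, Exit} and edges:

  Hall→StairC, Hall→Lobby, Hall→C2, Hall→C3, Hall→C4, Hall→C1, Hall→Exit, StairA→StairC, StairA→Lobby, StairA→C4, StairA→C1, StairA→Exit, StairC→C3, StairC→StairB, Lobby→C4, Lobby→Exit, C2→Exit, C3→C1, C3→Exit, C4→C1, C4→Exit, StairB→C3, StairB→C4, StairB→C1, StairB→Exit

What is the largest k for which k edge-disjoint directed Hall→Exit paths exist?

Assign every edge capacity 1; by Menger, the answer equals the max flow.
Path Hall→Exit (+1); total 1.
Path Hall→Lobby→Exit (+1); total 2.
Path Hall→C2→Exit (+1); total 3.
Path Hall→C3→Exit (+1); total 4.
Path Hall→C4→Exit (+1); total 5.
Path Hall→StairC→StairB→Exit (+1); total 6.
No residual Hall→Exit path; max flow = 6.
Certifying cut of size 6: {Hall→C2, Hall→C3, Hall→C4, Hall→Exit, Hall→Lobby, Hall→StairC}.

6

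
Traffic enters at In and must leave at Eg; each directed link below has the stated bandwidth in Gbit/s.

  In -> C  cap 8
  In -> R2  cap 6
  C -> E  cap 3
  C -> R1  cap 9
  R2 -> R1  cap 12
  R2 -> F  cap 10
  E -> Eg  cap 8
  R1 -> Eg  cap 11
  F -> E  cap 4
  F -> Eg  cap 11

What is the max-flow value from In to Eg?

Augment In→C→E→Eg: bottleneck 3, flow now 3.
Augment In→C→R1→Eg: bottleneck 5, flow now 8.
Augment In→R2→R1→Eg: bottleneck 6, flow now 14.
No augmenting path remains; maximum flow = 14.
In the residual graph, reachable from In: {In}.
Min-cut edges: In→C (8), In→R2 (6); capacity 8 + 6 = 14.
This cut is saturated, so no flow can exceed 14.

14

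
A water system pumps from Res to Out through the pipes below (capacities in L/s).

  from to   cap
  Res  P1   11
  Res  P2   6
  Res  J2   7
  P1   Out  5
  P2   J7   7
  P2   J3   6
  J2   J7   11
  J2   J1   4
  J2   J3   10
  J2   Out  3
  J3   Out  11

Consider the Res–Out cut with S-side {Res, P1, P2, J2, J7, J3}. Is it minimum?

No — its capacity is 23, but the minimum cut has capacity 18.

Given cut capacity: 5 + 4 + 3 + 11 = 23.
Augment Res→P1→Out: bottleneck 5, flow now 5.
Augment Res→J2→Out: bottleneck 3, flow now 8.
Augment Res→P2→J3→Out: bottleneck 6, flow now 14.
Augment Res→J2→J3→Out: bottleneck 4, flow now 18.
No augmenting path remains; maximum flow = 18.
In the residual graph, reachable from Res: {Res, P1}.
Min-cut edges: Res→P2 (6), Res→J2 (7), P1→Out (5); capacity 6 + 7 + 5 = 18.
Cut capacity 23 exceeds the max flow 18, so it is not minimum.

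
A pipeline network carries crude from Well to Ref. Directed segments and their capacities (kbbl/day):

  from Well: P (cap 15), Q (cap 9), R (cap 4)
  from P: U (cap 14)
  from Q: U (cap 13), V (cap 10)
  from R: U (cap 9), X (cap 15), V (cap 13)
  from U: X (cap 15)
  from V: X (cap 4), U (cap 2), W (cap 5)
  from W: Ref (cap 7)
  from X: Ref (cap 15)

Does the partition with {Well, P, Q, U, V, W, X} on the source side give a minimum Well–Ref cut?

No — its capacity is 26, but the minimum cut has capacity 20.

Given cut capacity: 4 + 7 + 15 = 26.
Augment Well→R→X→Ref: bottleneck 4, flow now 4.
Augment Well→P→U→X→Ref: bottleneck 11, flow now 15.
Augment Well→Q→V→W→Ref: bottleneck 5, flow now 20.
No augmenting path remains; maximum flow = 20.
In the residual graph, reachable from Well: {Well, P, Q, R, U, V, X}.
Min-cut edges: V→W (5), X→Ref (15); capacity 5 + 15 = 20.
Cut capacity 26 exceeds the max flow 20, so it is not minimum.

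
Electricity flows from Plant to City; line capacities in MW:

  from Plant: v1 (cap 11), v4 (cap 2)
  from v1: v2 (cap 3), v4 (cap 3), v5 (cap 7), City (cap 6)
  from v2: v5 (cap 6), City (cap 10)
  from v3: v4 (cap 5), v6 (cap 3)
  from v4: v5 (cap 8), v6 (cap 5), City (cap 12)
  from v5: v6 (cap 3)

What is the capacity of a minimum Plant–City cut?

Augment Plant→v1→City: bottleneck 6, flow now 6.
Augment Plant→v4→City: bottleneck 2, flow now 8.
Augment Plant→v1→v2→City: bottleneck 3, flow now 11.
Augment Plant→v1→v4→City: bottleneck 2, flow now 13.
No augmenting path remains; maximum flow = 13.
By max-flow min-cut, the minimum cut capacity equals the max flow.
In the residual graph, reachable from Plant: {Plant}.
Min-cut edges: Plant→v1 (11), Plant→v4 (2); capacity 11 + 2 = 13.

13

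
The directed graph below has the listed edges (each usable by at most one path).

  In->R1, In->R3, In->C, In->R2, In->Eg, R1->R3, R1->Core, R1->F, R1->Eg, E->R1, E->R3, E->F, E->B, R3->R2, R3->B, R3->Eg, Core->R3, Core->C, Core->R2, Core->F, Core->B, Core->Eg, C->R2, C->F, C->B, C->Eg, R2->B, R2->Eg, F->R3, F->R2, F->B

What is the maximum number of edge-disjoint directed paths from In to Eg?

Assign every edge capacity 1; by Menger, the answer equals the max flow.
Path In→Eg (+1); total 1.
Path In→R1→Eg (+1); total 2.
Path In→R3→Eg (+1); total 3.
Path In→C→Eg (+1); total 4.
Path In→R2→Eg (+1); total 5.
No residual In→Eg path; max flow = 5.
Certifying cut of size 5: {In→C, In→Eg, In→R1, In→R2, In→R3}.

5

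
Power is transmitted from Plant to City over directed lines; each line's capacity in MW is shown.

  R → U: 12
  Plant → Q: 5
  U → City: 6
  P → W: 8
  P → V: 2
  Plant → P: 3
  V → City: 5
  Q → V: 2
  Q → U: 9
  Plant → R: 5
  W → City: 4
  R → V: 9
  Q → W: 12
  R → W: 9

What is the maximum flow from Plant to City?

Augment Plant→P→V→City: bottleneck 2, flow now 2.
Augment Plant→P→W→City: bottleneck 1, flow now 3.
Augment Plant→Q→U→City: bottleneck 5, flow now 8.
Augment Plant→R→U→City: bottleneck 1, flow now 9.
Augment Plant→R→V→City: bottleneck 3, flow now 12.
Augment Plant→R→W→City: bottleneck 1, flow now 13.
No augmenting path remains; maximum flow = 13.
In the residual graph, reachable from Plant: {Plant}.
Min-cut edges: Plant→P (3), Plant→Q (5), Plant→R (5); capacity 3 + 5 + 5 = 13.
This cut is saturated, so no flow can exceed 13.

13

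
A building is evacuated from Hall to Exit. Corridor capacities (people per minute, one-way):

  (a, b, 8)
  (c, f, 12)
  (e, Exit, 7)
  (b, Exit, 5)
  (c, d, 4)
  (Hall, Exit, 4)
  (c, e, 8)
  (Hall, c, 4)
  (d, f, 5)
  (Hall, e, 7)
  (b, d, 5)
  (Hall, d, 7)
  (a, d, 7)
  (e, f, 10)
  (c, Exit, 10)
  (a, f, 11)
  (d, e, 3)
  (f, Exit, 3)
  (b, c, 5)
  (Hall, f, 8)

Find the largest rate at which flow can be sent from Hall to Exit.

18

Augment Hall→Exit: bottleneck 4, flow now 4.
Augment Hall→c→Exit: bottleneck 4, flow now 8.
Augment Hall→e→Exit: bottleneck 7, flow now 15.
Augment Hall→f→Exit: bottleneck 3, flow now 18.
No augmenting path remains; maximum flow = 18.
In the residual graph, reachable from Hall: {Hall, d, e, f}.
Min-cut edges: Hall→c (4), Hall→Exit (4), e→Exit (7), f→Exit (3); capacity 4 + 4 + 7 + 3 = 18.
This cut is saturated, so no flow can exceed 18.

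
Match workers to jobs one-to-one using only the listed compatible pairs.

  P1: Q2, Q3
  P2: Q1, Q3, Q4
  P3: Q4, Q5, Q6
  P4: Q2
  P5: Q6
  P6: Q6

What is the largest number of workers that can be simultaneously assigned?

Unit-capacity flow: source→left, listed edges, right→sink; max matching = max flow.
Augmenting path P1→Q2 (+1); matched 1.
Augmenting path P2→Q1 (+1); matched 2.
Augmenting path P3→Q4 (+1); matched 3.
Augmenting path P5→Q6 (+1); matched 4.
Augmenting path P4→Q2→P1→Q3 (+1); matched 5.
No augmenting path remains; maximum matching = 5.
König certificate: {P1, P2, P3, P4, Q6} is a vertex cover of size 5 (every listed pair touches it), so no matching can be larger.

5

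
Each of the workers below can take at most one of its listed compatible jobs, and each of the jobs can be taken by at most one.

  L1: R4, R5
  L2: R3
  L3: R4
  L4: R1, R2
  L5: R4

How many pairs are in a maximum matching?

4

Unit-capacity flow: source→left, listed edges, right→sink; max matching = max flow.
Augmenting path L1→R4 (+1); matched 1.
Augmenting path L2→R3 (+1); matched 2.
Augmenting path L4→R1 (+1); matched 3.
Augmenting path L3→R4→L1→R5 (+1); matched 4.
No augmenting path remains; maximum matching = 4.
König certificate: {L1, L2, L4, R4} is a vertex cover of size 4 (every listed pair touches it), so no matching can be larger.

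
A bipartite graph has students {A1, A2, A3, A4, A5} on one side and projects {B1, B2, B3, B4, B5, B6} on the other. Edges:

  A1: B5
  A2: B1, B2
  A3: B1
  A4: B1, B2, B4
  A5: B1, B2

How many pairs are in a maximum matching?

Unit-capacity flow: source→left, listed edges, right→sink; max matching = max flow.
Augmenting path A1→B5 (+1); matched 1.
Augmenting path A2→B1 (+1); matched 2.
Augmenting path A4→B2 (+1); matched 3.
Augmenting path A5→B2→A4→B4 (+1); matched 4.
No augmenting path remains; maximum matching = 4.
König certificate: {A1, A4, B1, B2} is a vertex cover of size 4 (every listed pair touches it), so no matching can be larger.

4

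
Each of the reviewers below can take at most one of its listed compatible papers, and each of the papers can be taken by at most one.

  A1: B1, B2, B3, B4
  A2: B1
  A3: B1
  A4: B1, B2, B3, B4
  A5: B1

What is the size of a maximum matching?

3

Unit-capacity flow: source→left, listed edges, right→sink; max matching = max flow.
Augmenting path A1→B1 (+1); matched 1.
Augmenting path A4→B2 (+1); matched 2.
Augmenting path A2→B1→A1→B3 (+1); matched 3.
No augmenting path remains; maximum matching = 3.
König certificate: {A1, A4, B1} is a vertex cover of size 3 (every listed pair touches it), so no matching can be larger.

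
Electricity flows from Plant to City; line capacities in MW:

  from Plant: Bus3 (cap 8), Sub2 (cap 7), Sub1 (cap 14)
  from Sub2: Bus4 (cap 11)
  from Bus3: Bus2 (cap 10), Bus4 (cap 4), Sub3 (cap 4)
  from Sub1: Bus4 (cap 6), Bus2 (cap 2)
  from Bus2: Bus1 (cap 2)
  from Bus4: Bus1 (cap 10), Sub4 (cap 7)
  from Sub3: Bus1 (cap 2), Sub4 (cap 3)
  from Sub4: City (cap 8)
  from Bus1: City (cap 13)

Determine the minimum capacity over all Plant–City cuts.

Augment Plant→Sub2→Bus4→Sub4→City: bottleneck 7, flow now 7.
Augment Plant→Bus3→Bus2→Bus1→City: bottleneck 2, flow now 9.
Augment Plant→Bus3→Bus4→Bus1→City: bottleneck 4, flow now 13.
Augment Plant→Bus3→Sub3→Sub4→City: bottleneck 1, flow now 14.
Augment Plant→Bus3→Sub3→Bus1→City: bottleneck 1, flow now 15.
Augment Plant→Sub1→Bus4→Bus1→City: bottleneck 6, flow now 21.
No augmenting path remains; maximum flow = 21.
By max-flow min-cut, the minimum cut capacity equals the max flow.
In the residual graph, reachable from Plant: {Plant, Sub2, Bus3, Sub1, Bus2, Bus4, Sub3, Sub4, Bus1}.
Min-cut edges: Sub4→City (8), Bus1→City (13); capacity 8 + 13 = 21.

21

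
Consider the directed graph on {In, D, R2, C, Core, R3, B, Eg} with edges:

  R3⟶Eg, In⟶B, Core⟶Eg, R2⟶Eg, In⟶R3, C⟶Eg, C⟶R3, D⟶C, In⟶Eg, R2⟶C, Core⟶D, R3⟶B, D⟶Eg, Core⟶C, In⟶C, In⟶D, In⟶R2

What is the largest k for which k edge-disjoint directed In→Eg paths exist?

Assign every edge capacity 1; by Menger, the answer equals the max flow.
Path In→Eg (+1); total 1.
Path In→D→Eg (+1); total 2.
Path In→R2→Eg (+1); total 3.
Path In→C→Eg (+1); total 4.
Path In→R3→Eg (+1); total 5.
No residual In→Eg path; max flow = 5.
Certifying cut of size 5: {In→C, In→D, In→Eg, In→R2, In→R3}.

5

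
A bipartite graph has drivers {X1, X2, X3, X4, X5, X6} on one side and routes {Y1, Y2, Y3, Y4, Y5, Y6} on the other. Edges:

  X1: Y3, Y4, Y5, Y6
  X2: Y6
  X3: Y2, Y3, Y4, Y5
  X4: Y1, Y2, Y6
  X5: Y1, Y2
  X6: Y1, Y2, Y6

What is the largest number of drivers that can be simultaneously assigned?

Unit-capacity flow: source→left, listed edges, right→sink; max matching = max flow.
Augmenting path X1→Y3 (+1); matched 1.
Augmenting path X2→Y6 (+1); matched 2.
Augmenting path X3→Y2 (+1); matched 3.
Augmenting path X4→Y1 (+1); matched 4.
Augmenting path X5→Y2→X3→Y4 (+1); matched 5.
No augmenting path remains; maximum matching = 5.
König certificate: {X1, X3, Y1, Y2, Y6} is a vertex cover of size 5 (every listed pair touches it), so no matching can be larger.

5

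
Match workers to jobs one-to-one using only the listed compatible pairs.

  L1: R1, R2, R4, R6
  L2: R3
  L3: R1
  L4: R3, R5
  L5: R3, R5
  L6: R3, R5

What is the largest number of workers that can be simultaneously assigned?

4

Unit-capacity flow: source→left, listed edges, right→sink; max matching = max flow.
Augmenting path L1→R1 (+1); matched 1.
Augmenting path L2→R3 (+1); matched 2.
Augmenting path L4→R5 (+1); matched 3.
Augmenting path L3→R1→L1→R2 (+1); matched 4.
No augmenting path remains; maximum matching = 4.
König certificate: {L1, L3, R3, R5} is a vertex cover of size 4 (every listed pair touches it), so no matching can be larger.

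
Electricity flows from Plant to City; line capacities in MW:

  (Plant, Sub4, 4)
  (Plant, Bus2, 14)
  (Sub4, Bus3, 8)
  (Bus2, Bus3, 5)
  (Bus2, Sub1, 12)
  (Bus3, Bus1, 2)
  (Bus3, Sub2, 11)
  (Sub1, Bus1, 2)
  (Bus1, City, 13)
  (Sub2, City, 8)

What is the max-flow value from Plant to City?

11

Augment Plant→Sub4→Bus3→Bus1→City: bottleneck 2, flow now 2.
Augment Plant→Sub4→Bus3→Sub2→City: bottleneck 2, flow now 4.
Augment Plant→Bus2→Bus3→Sub2→City: bottleneck 5, flow now 9.
Augment Plant→Bus2→Sub1→Bus1→City: bottleneck 2, flow now 11.
No augmenting path remains; maximum flow = 11.
In the residual graph, reachable from Plant: {Plant, Bus2, Sub1}.
Min-cut edges: Plant→Sub4 (4), Bus2→Bus3 (5), Sub1→Bus1 (2); capacity 4 + 5 + 2 = 11.
This cut is saturated, so no flow can exceed 11.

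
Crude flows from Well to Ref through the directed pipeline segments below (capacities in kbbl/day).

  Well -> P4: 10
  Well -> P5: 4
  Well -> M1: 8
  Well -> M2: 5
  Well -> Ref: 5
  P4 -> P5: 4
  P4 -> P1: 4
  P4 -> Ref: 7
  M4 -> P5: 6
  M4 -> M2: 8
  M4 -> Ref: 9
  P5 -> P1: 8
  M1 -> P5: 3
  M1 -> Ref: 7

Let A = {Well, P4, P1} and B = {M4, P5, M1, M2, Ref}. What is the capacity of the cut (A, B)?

Edges leaving {Well, P4, P1}: Well→P5 (4), Well→M1 (8), Well→M2 (5), Well→Ref (5), P4→P5 (4), P4→Ref (7).
Cut capacity = 4 + 8 + 5 + 5 + 4 + 7 = 33.

33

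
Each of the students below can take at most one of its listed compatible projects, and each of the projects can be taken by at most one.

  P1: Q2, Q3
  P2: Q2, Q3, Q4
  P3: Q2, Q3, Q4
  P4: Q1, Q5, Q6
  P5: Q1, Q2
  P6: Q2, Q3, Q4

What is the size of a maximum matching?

5

Unit-capacity flow: source→left, listed edges, right→sink; max matching = max flow.
Augmenting path P1→Q2 (+1); matched 1.
Augmenting path P2→Q3 (+1); matched 2.
Augmenting path P3→Q4 (+1); matched 3.
Augmenting path P4→Q1 (+1); matched 4.
Augmenting path P5→Q1→P4→Q5 (+1); matched 5.
No augmenting path remains; maximum matching = 5.
König certificate: {P4, P5, Q2, Q3, Q4} is a vertex cover of size 5 (every listed pair touches it), so no matching can be larger.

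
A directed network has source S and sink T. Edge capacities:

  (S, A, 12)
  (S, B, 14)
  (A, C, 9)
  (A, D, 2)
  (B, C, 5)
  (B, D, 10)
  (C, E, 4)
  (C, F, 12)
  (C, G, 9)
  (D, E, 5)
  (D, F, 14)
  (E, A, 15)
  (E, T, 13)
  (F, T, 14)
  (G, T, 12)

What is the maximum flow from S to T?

Augment S→A→C→E→T: bottleneck 4, flow now 4.
Augment S→A→C→F→T: bottleneck 5, flow now 9.
Augment S→A→D→E→T: bottleneck 2, flow now 11.
Augment S→B→C→F→T: bottleneck 5, flow now 16.
Augment S→B→D→E→T: bottleneck 3, flow now 19.
Augment S→B→D→F→T: bottleneck 4, flow now 23.
Augment S→B→D→F→C→G→T: bottleneck 2, flow now 25. (uses reverse residual edge)
No augmenting path remains; maximum flow = 25.
In the residual graph, reachable from S: {S, A}.
Min-cut edges: S→B (14), A→C (9), A→D (2); capacity 14 + 9 + 2 = 25.
This cut is saturated, so no flow can exceed 25.

25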